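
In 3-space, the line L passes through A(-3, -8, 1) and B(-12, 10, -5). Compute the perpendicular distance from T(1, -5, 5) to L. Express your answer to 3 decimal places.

A direction vector for L is B − A = (-9, 18, -6).
Taking (-3, -8, 1) on L with direction v = (-9, 18, -6): w = T − (-3, -8, 1) = (4, 3, 4), and w × v = (-90, -12, 99).
Distance = |w × v| / |v| = √18045 / √441 ≈ 6.397.

6.397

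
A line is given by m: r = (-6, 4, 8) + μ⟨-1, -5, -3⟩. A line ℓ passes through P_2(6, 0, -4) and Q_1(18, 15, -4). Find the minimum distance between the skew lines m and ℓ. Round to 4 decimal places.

1.9695

A direction vector for ℓ is Q_1 − P_2 = (12, 15, 0).
Common perpendicular direction n = (-1, -5, -3) × (12, 15, 0) = (45, -36, 45).
With w = (6, 0, -4) − (-6, 4, 8) = (12, -4, -12), w · n = 144.
Distance = |w · n| / |n| = |144| / √5346 ≈ 1.9695.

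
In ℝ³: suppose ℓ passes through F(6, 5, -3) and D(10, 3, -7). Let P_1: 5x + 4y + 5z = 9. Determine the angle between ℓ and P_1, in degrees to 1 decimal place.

A direction vector for ℓ is D − F = (4, -2, -4).
sin θ = |n·v| / (|n||v|) = |-8| / (√66 · √36) = 0.16412.
θ ≈ 9.4°.

9.4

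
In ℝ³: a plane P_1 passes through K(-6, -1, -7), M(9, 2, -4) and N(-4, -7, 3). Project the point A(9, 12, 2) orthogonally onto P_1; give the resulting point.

(12, 3, -4)

KM = (15, 3, 3), KN = (2, -6, 10); a normal to P_1 is KM × KN = (48, -144, -96).
Using K: P_1 has equation 48x - 144y - 96z = 528.
Foot = A − λn with λ = (n·A − d)/|n|² = (-1488 − 528)/32256 = -1/16.
Foot = (9, 12, 2) − (-1/16)·(48, -144, -96) = (12, 3, -4).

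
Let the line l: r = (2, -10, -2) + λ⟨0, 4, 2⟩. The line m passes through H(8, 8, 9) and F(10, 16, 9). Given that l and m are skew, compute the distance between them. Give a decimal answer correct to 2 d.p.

A direction vector for m is F − H = (2, 8, 0).
Common perpendicular direction n = (0, 4, 2) × (2, 8, 0) = (-16, 4, -8).
With w = (8, 8, 9) − (2, -10, -2) = (6, 18, 11), w · n = -112.
Distance = |w · n| / |n| = |-112| / √336 ≈ 6.11.

6.11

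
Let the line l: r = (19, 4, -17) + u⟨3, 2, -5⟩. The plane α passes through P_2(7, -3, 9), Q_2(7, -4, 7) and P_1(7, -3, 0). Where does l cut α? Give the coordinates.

P_2Q_2 = (0, -1, -2), P_2P_1 = (0, 0, -9); a normal to α is P_2Q_2 × P_2P_1 = (9, 0, 0).
Using P_2: α has equation 9x = 63.
Substitute r = (19, 4, -17) + t(3, 2, -5) into the plane: 171 + 27t = 63, so t = -4.
Intersection: (19, 4, -17) + (-4)·(3, 2, -5) = (7, -4, 3).

(7, -4, 3)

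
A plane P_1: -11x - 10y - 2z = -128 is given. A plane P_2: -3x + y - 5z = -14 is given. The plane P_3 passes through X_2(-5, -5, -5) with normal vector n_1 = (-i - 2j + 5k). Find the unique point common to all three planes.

P_3: n_1·r = n_1·X_2 gives -x - 2y + 5z = -10.
Solving the 3×3 linear system -11x - 10y - 2z = -128, -3x + y - 5z = -14, -x - 2y + 5z = -10 (e.g. by elimination or Cramer's rule, determinant = -159) gives (4, 8, 2).

(4, 8, 2)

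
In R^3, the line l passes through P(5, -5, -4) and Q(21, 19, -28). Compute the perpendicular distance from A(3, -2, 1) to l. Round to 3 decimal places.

5.784

A direction vector for l is Q − P = (16, 24, -24).
Taking (5, -5, -4) on l with direction v = (16, 24, -24): w = A − (5, -5, -4) = (-2, 3, 5), and w × v = (-192, 32, -96).
Distance = |w × v| / |v| = √47104 / √1408 ≈ 5.784.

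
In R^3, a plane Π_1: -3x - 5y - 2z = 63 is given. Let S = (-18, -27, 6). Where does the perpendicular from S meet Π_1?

(-9, -12, 12)

Foot = S − λn with λ = (n·S − d)/|n|² = (177 − 63)/38 = 3.
Foot = (-18, -27, 6) − 3·(-3, -5, -2) = (-9, -12, 12).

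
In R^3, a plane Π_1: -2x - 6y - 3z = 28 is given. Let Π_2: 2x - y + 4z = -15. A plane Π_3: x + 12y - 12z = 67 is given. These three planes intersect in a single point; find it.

Solving the 3×3 linear system -2x - 6y - 3z = 28, 2x - y + 4z = -15, x + 12y - 12z = 67 (e.g. by elimination or Cramer's rule, determinant = -171) gives (7, -3, -8).

(7, -3, -8)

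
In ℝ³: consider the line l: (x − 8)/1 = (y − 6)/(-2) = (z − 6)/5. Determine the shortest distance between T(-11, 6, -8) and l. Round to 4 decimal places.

17.1163

l has direction (1, -2, 5) through (8, 6, 6).
Taking (8, 6, 6) on l with direction v = (1, -2, 5): w = T − (8, 6, 6) = (-19, 0, -14), and w × v = (-28, 81, 38).
Distance = |w × v| / |v| = √8789 / √30 ≈ 17.1163.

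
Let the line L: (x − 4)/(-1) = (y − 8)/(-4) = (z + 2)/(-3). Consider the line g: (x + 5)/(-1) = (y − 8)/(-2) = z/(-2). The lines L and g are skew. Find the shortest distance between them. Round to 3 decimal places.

L has direction (-1, -4, -3) through (4, 8, -2).
g has direction (-1, -2, -2) through (-5, 8, 0).
Common perpendicular direction n = (-1, -4, -3) × (-1, -2, -2) = (2, 1, -2).
With w = (-5, 8, 0) − (4, 8, -2) = (-9, 0, 2), w · n = -22.
Distance = |w · n| / |n| = |-22| / √9 ≈ 7.333.

7.333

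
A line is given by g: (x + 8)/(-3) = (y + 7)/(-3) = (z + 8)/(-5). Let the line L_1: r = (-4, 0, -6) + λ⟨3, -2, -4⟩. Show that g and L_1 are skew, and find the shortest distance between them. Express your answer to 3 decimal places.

g has direction (-3, -3, -5) through (-8, -7, -8).
Common perpendicular direction n = (-3, -3, -5) × (3, -2, -4) = (2, -27, 15).
With w = (-4, 0, -6) − (-8, -7, -8) = (4, 7, 2), w · n = -151.
Since n ≠ 0 the lines are not parallel, and w · n = -151 ≠ 0 so they do not intersect; hence they are skew.
Distance = |w · n| / |n| = |-151| / √958 ≈ 4.879.

4.879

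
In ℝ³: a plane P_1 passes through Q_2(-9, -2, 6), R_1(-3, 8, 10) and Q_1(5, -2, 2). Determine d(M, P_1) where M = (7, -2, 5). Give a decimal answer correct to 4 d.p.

3.0096

Q_2R_1 = (6, 10, 4), Q_2Q_1 = (14, 0, -4); a normal to P_1 is Q_2R_1 × Q_2Q_1 = (-40, 80, -140).
Using Q_2: P_1 has equation -40x + 80y - 140z = -640.
n·M − d = (-40)·(7) + (80)·(-2) + (-140)·(5) − (-640) = -500; |n| = √27600.
Distance = |-500| / √27600 = 500/√27600 ≈ 3.0096.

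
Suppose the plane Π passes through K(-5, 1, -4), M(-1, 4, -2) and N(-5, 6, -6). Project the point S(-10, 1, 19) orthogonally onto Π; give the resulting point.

(2, -5, 4)

KM = (4, 3, 2), KN = (0, 5, -2); a normal to Π is KM × KN = (-16, 8, 20).
Using K: Π has equation -16x + 8y + 20z = 8.
Foot = S − λn with λ = (n·S − d)/|n|² = (548 − 8)/720 = 3/4.
Foot = (-10, 1, 19) − (3/4)·(-16, 8, 20) = (2, -5, 4).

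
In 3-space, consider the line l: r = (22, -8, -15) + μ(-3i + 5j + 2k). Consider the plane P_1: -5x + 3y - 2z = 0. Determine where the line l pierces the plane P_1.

Substitute r = (22, -8, -15) + t(-3, 5, 2) into the plane: -104 + 26t = 0, so t = 4.
Intersection: (22, -8, -15) + 4·(-3, 5, 2) = (10, 12, -7).

(10, 12, -7)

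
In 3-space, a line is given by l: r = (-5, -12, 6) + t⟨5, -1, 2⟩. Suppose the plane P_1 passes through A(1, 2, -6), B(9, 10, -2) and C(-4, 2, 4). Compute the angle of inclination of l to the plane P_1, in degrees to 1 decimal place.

52.1

AB = (8, 8, 4), AC = (-5, 0, 10); a normal to P_1 is AB × AC = (80, -100, 40).
Using A: P_1 has equation 80x - 100y + 40z = -360.
sin θ = |n·v| / (|n||v|) = |580| / (√18000 · √30) = 0.78928.
θ ≈ 52.1°.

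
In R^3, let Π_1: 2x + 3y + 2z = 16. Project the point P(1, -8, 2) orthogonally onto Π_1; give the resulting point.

(5, -2, 6)

Foot = P − λn with λ = (n·P − d)/|n|² = (-18 − 16)/17 = -2.
Foot = (1, -8, 2) − (-2)·(2, 3, 2) = (5, -2, 6).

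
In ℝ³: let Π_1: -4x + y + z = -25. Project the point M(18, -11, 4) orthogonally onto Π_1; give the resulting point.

Foot = M − λn with λ = (n·M − d)/|n|² = (-79 − (-25))/18 = -3.
Foot = (18, -11, 4) − (-3)·(-4, 1, 1) = (6, -8, 7).

(6, -8, 7)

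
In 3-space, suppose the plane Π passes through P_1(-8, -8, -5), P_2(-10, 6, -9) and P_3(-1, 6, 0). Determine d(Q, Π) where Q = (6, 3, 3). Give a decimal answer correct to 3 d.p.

P_1P_2 = (-2, 14, -4), P_1P_3 = (7, 14, 5); a normal to Π is P_1P_2 × P_1P_3 = (126, -18, -126).
Using P_1: Π has equation 126x - 18y - 126z = -234.
n·Q − d = (126)·(6) + (-18)·(3) + (-126)·(3) − (-234) = 558; |n| = √32076.
Distance = |558| / √32076 = 558/√32076 ≈ 3.116.

3.116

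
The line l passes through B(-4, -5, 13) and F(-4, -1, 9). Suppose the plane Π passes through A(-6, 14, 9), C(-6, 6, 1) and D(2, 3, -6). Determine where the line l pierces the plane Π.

A direction vector for l is F − B = (0, 4, -4).
AC = (0, -8, -8), AD = (8, -11, -15); a normal to Π is AC × AD = (32, -64, 64).
Using A: Π has equation 32x - 64y + 64z = -512.
Substitute r = (-4, -5, 13) + t(0, 4, -4) into the plane: 1024 + (-512)t = -512, so t = 3.
Intersection: (-4, -5, 13) + 3·(0, 4, -4) = (-4, 7, 1).

(-4, 7, 1)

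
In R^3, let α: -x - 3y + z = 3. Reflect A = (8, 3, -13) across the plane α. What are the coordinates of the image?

λ = (n·A − d)/|n|² = (-30 − 3)/11 = -3.
Reflection = A − 2λn = (8, 3, -13) − (-6)·(-1, -3, 1) = (2, -15, -7).

(2, -15, -7)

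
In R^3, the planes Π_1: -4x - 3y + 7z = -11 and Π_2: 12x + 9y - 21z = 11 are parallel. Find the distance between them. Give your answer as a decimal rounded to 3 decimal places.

0.852

Rescale Π_2 by 1/(-3): -4x - 3y + 7z = -11/3. Then distance = |-11 − (-11/3)| / √74 ≈ 0.852.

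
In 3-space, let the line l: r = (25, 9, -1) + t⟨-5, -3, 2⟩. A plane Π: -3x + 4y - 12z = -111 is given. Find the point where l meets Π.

(5, -3, 7)

Substitute r = (25, 9, -1) + t(-5, -3, 2) into the plane: -27 + (-21)t = -111, so t = 4.
Intersection: (25, 9, -1) + 4·(-5, -3, 2) = (5, -3, 7).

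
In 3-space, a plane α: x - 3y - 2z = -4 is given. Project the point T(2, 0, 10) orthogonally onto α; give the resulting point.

(3, -3, 8)

Foot = T − λn with λ = (n·T − d)/|n|² = (-18 − (-4))/14 = -1.
Foot = (2, 0, 10) − (-1)·(1, -3, -2) = (3, -3, 8).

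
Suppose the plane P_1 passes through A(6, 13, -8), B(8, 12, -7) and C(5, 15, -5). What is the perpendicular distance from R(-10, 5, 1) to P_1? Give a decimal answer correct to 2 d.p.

17.89

AB = (2, -1, 1), AC = (-1, 2, 3); a normal to P_1 is AB × AC = (-5, -7, 3).
Using A: P_1 has equation -5x - 7y + 3z = -145.
n·R − d = (-5)·(-10) + (-7)·(5) + (3)·(1) − (-145) = 163; |n| = √83.
Distance = |163| / √83 = 163/√83 ≈ 17.89.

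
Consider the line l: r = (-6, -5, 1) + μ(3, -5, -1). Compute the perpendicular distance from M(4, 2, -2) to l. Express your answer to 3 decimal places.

12.565

Taking (-6, -5, 1) on l with direction v = (3, -5, -1): w = M − (-6, -5, 1) = (10, 7, -3), and w × v = (-22, 1, -71).
Distance = |w × v| / |v| = √5526 / √35 ≈ 12.565.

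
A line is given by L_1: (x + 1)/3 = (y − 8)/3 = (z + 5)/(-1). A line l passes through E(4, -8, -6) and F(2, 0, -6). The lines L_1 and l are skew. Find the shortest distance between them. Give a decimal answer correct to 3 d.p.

L_1 has direction (3, 3, -1) through (-1, 8, -5).
A direction vector for l is F − E = (-2, 8, 0).
Common perpendicular direction n = (3, 3, -1) × (-2, 8, 0) = (8, 2, 30).
With w = (4, -8, -6) − (-1, 8, -5) = (5, -16, -1), w · n = -22.
Distance = |w · n| / |n| = |-22| / √968 ≈ 0.707.

0.707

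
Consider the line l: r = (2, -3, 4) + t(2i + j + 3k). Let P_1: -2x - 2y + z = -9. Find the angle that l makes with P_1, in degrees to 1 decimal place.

15.5

sin θ = |n·v| / (|n||v|) = |-3| / (√9 · √14) = 0.26726.
θ ≈ 15.5°.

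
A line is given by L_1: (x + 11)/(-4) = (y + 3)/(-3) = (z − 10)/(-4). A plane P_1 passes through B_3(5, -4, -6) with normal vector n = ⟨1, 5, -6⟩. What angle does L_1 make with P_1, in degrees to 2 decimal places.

L_1 has direction (-4, -3, -4) through (-11, -3, 10).
P_1: n·r = n·B_3 gives x + 5y - 6z = 21.
sin θ = |n·v| / (|n||v|) = |5| / (√62 · √41) = 0.09917.
θ ≈ 5.69°.

5.69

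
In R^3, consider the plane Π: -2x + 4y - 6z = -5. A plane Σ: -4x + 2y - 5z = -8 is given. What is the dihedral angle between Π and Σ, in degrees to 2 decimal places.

23.60

cos θ = |n₁·n₂| / (|n₁||n₂|) = |46| / (√56 · √45).
θ = arccos(0.91634) ≈ 23.60°.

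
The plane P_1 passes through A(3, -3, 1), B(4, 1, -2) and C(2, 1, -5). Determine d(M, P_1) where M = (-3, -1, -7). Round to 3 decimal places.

AB = (1, 4, -3), AC = (-1, 4, -6); a normal to P_1 is AB × AC = (-12, 9, 8).
Using A: P_1 has equation -12x + 9y + 8z = -55.
n·M − d = (-12)·(-3) + (9)·(-1) + (8)·(-7) − (-55) = 26; |n| = √289.
Distance = |26| / √289 = 26/√289 ≈ 1.529.

1.529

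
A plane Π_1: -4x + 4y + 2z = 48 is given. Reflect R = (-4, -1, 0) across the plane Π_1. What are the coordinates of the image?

λ = (n·R − d)/|n|² = (12 − 48)/36 = -1.
Reflection = R − 2λn = (-4, -1, 0) − (-2)·(-4, 4, 2) = (-12, 7, 4).

(-12, 7, 4)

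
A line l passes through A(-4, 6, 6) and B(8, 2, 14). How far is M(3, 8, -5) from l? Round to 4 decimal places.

A direction vector for l is B − A = (12, -4, 8).
Taking (-4, 6, 6) on l with direction v = (12, -4, 8): w = M − (-4, 6, 6) = (7, 2, -11), and w × v = (-28, -188, -52).
Distance = |w × v| / |v| = √38832 / √224 ≈ 13.1665.

13.1665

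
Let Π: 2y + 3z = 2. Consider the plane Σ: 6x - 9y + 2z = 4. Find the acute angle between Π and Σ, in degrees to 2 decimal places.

cos θ = |n₁·n₂| / (|n₁||n₂|) = |-12| / (√13 · √121).
θ = arccos(0.30256) ≈ 72.39°.

72.39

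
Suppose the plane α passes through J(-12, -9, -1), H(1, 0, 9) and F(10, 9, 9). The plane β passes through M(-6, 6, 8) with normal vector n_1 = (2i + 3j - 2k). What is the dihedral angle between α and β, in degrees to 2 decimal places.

88.11

JH = (13, 9, 10), JF = (22, 18, 10); a normal to α is JH × JF = (-90, 90, 36).
Using J: α has equation -90x + 90y + 36z = 234.
β: n_1·r = n_1·M gives 2x + 3y - 2z = -10.
cos θ = |n₁·n₂| / (|n₁||n₂|) = |18| / (√17496 · √17).
θ = arccos(0.03300) ≈ 88.11°.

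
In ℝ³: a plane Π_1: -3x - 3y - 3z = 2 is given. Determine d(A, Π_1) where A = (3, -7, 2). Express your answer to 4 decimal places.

0.7698

n·A − d = (-3)·(3) + (-3)·(-7) + (-3)·(2) − 2 = 4; |n| = √27.
Distance = |4| / √27 = 4/√27 ≈ 0.7698.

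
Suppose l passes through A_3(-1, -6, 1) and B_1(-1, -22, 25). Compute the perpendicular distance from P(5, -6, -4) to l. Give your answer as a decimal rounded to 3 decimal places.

A direction vector for l is B_1 − A_3 = (0, -16, 24).
Taking (-1, -6, 1) on l with direction v = (0, -16, 24): w = P − (-1, -6, 1) = (6, 0, -5), and w × v = (-80, -144, -96).
Distance = |w × v| / |v| = √36352 / √832 ≈ 6.610.

6.610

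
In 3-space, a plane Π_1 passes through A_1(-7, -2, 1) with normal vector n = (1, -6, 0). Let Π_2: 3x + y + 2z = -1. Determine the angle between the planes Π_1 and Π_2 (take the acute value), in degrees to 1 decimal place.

82.4

Π_1: n·r = n·A_1 gives x - 6y = 5.
cos θ = |n₁·n₂| / (|n₁||n₂|) = |-3| / (√37 · √14).
θ = arccos(0.13181) ≈ 82.4°.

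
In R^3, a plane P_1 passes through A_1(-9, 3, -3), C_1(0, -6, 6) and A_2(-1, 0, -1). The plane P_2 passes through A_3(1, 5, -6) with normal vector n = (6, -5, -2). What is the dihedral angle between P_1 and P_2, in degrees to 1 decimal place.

A_1C_1 = (9, -9, 9), A_1A_2 = (8, -3, 2); a normal to P_1 is A_1C_1 × A_1A_2 = (9, 54, 45).
Using A_1: P_1 has equation 9x + 54y + 45z = -54.
P_2: n·r = n·A_3 gives 6x - 5y - 2z = -7.
cos θ = |n₁·n₂| / (|n₁||n₂|) = |-306| / (√5022 · √65).
θ = arccos(0.53558) ≈ 57.6°.

57.6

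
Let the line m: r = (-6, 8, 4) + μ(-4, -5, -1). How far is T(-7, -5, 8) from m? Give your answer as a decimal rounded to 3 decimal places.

Taking (-6, 8, 4) on m with direction v = (-4, -5, -1): w = T − (-6, 8, 4) = (-1, -13, 4), and w × v = (33, -17, -47).
Distance = |w × v| / |v| = √3587 / √42 ≈ 9.241.

9.241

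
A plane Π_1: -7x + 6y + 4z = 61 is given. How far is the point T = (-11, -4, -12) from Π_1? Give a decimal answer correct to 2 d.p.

5.57

n·T − d = (-7)·(-11) + (6)·(-4) + (4)·(-12) − 61 = -56; |n| = √101.
Distance = |-56| / √101 = 56/√101 ≈ 5.57.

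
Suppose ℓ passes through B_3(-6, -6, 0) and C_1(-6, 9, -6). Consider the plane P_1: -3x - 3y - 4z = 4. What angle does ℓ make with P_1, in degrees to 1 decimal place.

A direction vector for ℓ is C_1 − B_3 = (0, 15, -6).
sin θ = |n·v| / (|n||v|) = |-21| / (√34 · √261) = 0.22293.
θ ≈ 12.9°.

12.9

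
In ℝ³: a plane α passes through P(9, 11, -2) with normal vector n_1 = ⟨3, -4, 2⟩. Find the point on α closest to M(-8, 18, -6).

(1, 6, 0)

α: n_1·r = n_1·P gives 3x - 4y + 2z = -21.
Foot = M − λn with λ = (n·M − d)/|n|² = (-108 − (-21))/29 = -3.
Foot = (-8, 18, -6) − (-3)·(3, -4, 2) = (1, 6, 0).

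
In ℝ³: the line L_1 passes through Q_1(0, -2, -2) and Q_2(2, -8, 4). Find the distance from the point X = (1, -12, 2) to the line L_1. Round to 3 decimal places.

4.437

A direction vector for L_1 is Q_2 − Q_1 = (2, -6, 6).
Taking (0, -2, -2) on L_1 with direction v = (2, -6, 6): w = X − (0, -2, -2) = (1, -10, 4), and w × v = (-36, 2, 14).
Distance = |w × v| / |v| = √1496 / √76 ≈ 4.437.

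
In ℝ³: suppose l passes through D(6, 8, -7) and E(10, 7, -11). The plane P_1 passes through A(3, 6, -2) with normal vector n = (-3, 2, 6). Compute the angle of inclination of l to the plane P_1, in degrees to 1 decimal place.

A direction vector for l is E − D = (4, -1, -4).
P_1: n·r = n·A gives -3x + 2y + 6z = -9.
sin θ = |n·v| / (|n||v|) = |-38| / (√49 · √33) = 0.94499.
θ ≈ 70.9°.

70.9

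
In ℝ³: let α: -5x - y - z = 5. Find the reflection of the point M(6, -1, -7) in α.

(-4, -3, -9)

λ = (n·M − d)/|n|² = (-22 − 5)/27 = -1.
Reflection = M − 2λn = (6, -1, -7) − (-2)·(-5, -1, -1) = (-4, -3, -9).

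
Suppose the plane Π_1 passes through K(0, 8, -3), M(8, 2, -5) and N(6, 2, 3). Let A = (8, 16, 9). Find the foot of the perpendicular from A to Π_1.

KM = (8, -6, -2), KN = (6, -6, 6); a normal to Π_1 is KM × KN = (-48, -60, -12).
Using K: Π_1 has equation -48x - 60y - 12z = -444.
Foot = A − λn with λ = (n·A − d)/|n|² = (-1452 − (-444))/6048 = -1/6.
Foot = (8, 16, 9) − (-1/6)·(-48, -60, -12) = (0, 6, 7).

(0, 6, 7)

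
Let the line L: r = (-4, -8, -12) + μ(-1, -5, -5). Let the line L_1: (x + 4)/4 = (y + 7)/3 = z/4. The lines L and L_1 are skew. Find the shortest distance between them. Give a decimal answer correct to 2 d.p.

L_1 has direction (4, 3, 4) through (-4, -7, 0).
Common perpendicular direction n = (-1, -5, -5) × (4, 3, 4) = (-5, -16, 17).
With w = (-4, -7, 0) − (-4, -8, -12) = (0, 1, 12), w · n = 188.
Distance = |w · n| / |n| = |188| / √570 ≈ 7.87.

7.87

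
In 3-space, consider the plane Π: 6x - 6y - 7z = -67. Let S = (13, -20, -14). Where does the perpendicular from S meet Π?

Foot = S − λn with λ = (n·S − d)/|n|² = (296 − (-67))/121 = 3.
Foot = (13, -20, -14) − 3·(6, -6, -7) = (-5, -2, 7).

(-5, -2, 7)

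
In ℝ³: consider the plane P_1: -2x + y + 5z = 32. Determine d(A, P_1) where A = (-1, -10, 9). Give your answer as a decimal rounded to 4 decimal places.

0.9129

n·A − d = (-2)·(-1) + (1)·(-10) + (5)·(9) − 32 = 5; |n| = √30.
Distance = |5| / √30 = 5/√30 ≈ 0.9129.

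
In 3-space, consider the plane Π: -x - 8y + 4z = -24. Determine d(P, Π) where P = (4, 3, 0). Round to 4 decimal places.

0.4444

n·P − d = (-1)·(4) + (-8)·(3) + (4)·(0) − (-24) = -4; |n| = √81.
Distance = |-4| / √81 = 4/√81 ≈ 0.4444.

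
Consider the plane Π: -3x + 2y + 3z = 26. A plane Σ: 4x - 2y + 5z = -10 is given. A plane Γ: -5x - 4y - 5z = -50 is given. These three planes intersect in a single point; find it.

(0, 10, 2)

Solving the 3×3 linear system -3x + 2y + 3z = 26, 4x - 2y + 5z = -10, -5x - 4y - 5z = -50 (e.g. by elimination or Cramer's rule, determinant = -178) gives (0, 10, 2).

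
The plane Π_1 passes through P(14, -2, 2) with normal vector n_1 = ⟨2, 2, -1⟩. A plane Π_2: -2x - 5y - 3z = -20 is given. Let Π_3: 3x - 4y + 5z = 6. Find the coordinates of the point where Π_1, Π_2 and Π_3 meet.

Π_1: n_1·r = n_1·P gives 2x + 2y - z = 22.
Solving the 3×3 linear system 2x + 2y - z = 22, -2x - 5y - 3z = -20, 3x - 4y + 5z = 6 (e.g. by elimination or Cramer's rule, determinant = -95) gives (8, 2, -2).

(8, 2, -2)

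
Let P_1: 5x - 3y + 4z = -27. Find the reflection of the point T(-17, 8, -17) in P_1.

λ = (n·T − d)/|n|² = (-177 − (-27))/50 = -3.
Reflection = T − 2λn = (-17, 8, -17) − (-6)·(5, -3, 4) = (13, -10, 7).

(13, -10, 7)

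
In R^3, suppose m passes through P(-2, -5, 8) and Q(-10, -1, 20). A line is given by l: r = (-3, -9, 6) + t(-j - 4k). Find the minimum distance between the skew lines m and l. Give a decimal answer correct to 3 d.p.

A direction vector for m is Q − P = (-8, 4, 12).
Common perpendicular direction n = (-8, 4, 12) × (0, -1, -4) = (-4, -32, 8).
With w = (-3, -9, 6) − (-2, -5, 8) = (-1, -4, -2), w · n = 116.
Distance = |w · n| / |n| = |116| / √1104 ≈ 3.491.

3.491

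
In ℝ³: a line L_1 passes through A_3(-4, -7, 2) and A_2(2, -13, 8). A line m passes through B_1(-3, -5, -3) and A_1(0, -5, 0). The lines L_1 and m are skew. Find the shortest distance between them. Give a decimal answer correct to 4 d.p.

A direction vector for L_1 is A_2 − A_3 = (6, -6, 6).
A direction vector for m is A_1 − B_1 = (3, 0, 3).
Common perpendicular direction n = (6, -6, 6) × (3, 0, 3) = (-18, 0, 18).
With w = (-3, -5, -3) − (-4, -7, 2) = (1, 2, -5), w · n = -108.
Distance = |w · n| / |n| = |-108| / √648 ≈ 4.2426.

4.2426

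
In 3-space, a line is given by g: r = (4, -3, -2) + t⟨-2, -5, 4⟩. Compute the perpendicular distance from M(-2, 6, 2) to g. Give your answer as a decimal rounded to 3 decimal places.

11.251

Taking (4, -3, -2) on g with direction v = (-2, -5, 4): w = M − (4, -3, -2) = (-6, 9, 4), and w × v = (56, 16, 48).
Distance = |w × v| / |v| = √5696 / √45 ≈ 11.251.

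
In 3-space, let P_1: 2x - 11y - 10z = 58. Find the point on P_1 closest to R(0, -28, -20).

Foot = R − λn with λ = (n·R − d)/|n|² = (508 − 58)/225 = 2.
Foot = (0, -28, -20) − 2·(2, -11, -10) = (-4, -6, 0).

(-4, -6, 0)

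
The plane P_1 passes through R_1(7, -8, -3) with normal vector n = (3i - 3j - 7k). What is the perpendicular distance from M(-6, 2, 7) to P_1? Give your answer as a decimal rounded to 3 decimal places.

16.982

P_1: n·r = n·R_1 gives 3x - 3y - 7z = 66.
n·M − d = (3)·(-6) + (-3)·(2) + (-7)·(7) − 66 = -139; |n| = √67.
Distance = |-139| / √67 = 139/√67 ≈ 16.982.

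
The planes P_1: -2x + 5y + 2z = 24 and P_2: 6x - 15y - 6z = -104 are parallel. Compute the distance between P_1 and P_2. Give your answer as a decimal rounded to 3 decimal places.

1.857

Rescale P_2 by 1/(-3): -2x + 5y + 2z = 104/3. Then distance = |24 − (104/3)| / √33 ≈ 1.857.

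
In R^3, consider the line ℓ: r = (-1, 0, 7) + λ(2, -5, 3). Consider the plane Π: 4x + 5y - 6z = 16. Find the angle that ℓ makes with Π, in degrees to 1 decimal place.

40.3

sin θ = |n·v| / (|n||v|) = |-35| / (√77 · √38) = 0.64704.
θ ≈ 40.3°.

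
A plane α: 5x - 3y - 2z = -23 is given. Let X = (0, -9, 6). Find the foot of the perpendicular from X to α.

(-5, -6, 8)

Foot = X − λn with λ = (n·X − d)/|n|² = (15 − (-23))/38 = 1.
Foot = (0, -9, 6) − 1·(5, -3, -2) = (-5, -6, 8).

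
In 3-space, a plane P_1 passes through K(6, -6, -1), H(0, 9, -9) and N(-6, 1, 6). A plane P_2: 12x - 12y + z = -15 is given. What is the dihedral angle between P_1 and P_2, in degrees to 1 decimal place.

KH = (-6, 15, -8), KN = (-12, 7, 7); a normal to P_1 is KH × KN = (161, 138, 138).
Using K: P_1 has equation 161x + 138y + 138z = 0.
cos θ = |n₁·n₂| / (|n₁||n₂|) = |414| / (√64009 · √289).
θ = arccos(0.09626) ≈ 84.5°.

84.5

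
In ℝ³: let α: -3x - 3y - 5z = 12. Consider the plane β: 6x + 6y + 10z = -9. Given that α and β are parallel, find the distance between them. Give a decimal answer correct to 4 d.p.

1.1437

Rescale β by 1/(-2): -3x - 3y - 5z = 9/2. Then distance = |12 − (9/2)| / √43 ≈ 1.1437.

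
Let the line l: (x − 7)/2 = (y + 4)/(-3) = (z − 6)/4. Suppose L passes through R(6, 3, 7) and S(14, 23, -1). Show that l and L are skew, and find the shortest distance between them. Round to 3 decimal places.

l has direction (2, -3, 4) through (7, -4, 6).
A direction vector for L is S − R = (8, 20, -8).
Common perpendicular direction n = (2, -3, 4) × (8, 20, -8) = (-56, 48, 64).
With w = (6, 3, 7) − (7, -4, 6) = (-1, 7, 1), w · n = 456.
Since n ≠ 0 the lines are not parallel, and w · n = 456 ≠ 0 so they do not intersect; hence they are skew.
Distance = |w · n| / |n| = |456| / √9536 ≈ 4.670.

4.670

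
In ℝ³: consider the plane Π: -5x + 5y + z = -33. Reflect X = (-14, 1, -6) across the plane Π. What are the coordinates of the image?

(6, -19, -10)

λ = (n·X − d)/|n|² = (69 − (-33))/51 = 2.
Reflection = X − 2λn = (-14, 1, -6) − 4·(-5, 5, 1) = (6, -19, -10).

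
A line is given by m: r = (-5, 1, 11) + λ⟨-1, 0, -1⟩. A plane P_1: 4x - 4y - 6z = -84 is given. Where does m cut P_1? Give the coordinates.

(-8, 1, 8)

Substitute r = (-5, 1, 11) + t(-1, 0, -1) into the plane: -90 + 2t = -84, so t = 3.
Intersection: (-5, 1, 11) + 3·(-1, 0, -1) = (-8, 1, 8).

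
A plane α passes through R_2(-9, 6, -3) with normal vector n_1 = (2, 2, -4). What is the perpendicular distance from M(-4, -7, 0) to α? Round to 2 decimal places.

5.72

α: n_1·r = n_1·R_2 gives 2x + 2y - 4z = 6.
n·M − d = (2)·(-4) + (2)·(-7) + (-4)·(0) − 6 = -28; |n| = √24.
Distance = |-28| / √24 = 28/√24 ≈ 5.72.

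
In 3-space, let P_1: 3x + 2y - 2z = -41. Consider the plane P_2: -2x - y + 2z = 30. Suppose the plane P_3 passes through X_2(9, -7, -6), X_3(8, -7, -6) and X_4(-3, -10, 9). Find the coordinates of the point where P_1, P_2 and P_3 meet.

(-1, -10, 9)

X_2X_3 = (-1, 0, 0), X_2X_4 = (-12, -3, 15); a normal to P_3 is X_2X_3 × X_2X_4 = (0, 15, 3).
Using X_2: P_3 has equation 15y + 3z = -123.
Solving the 3×3 linear system 3x + 2y - 2z = -41, -2x - y + 2z = 30, 15y + 3z = -123 (e.g. by elimination or Cramer's rule, determinant = -27) gives (-1, -10, 9).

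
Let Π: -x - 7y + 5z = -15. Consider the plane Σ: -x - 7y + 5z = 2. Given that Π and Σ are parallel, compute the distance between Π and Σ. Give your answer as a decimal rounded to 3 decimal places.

Same normal n = (-1, -7, 5) with |n| = √75; distance = |-15 − 2| / |n| = 17/√75 ≈ 1.963.

1.963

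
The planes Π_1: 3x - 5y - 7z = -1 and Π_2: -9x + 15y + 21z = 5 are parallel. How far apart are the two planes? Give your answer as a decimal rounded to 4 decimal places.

Rescale Π_2 by 1/(-3): 3x - 5y - 7z = -5/3. Then distance = |-1 − (-5/3)| / √83 ≈ 0.0732.

0.0732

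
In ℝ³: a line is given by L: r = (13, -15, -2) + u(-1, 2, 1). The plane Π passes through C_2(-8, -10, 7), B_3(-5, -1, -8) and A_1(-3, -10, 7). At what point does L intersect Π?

(9, -7, 2)

C_2B_3 = (3, 9, -15), C_2A_1 = (5, 0, 0); a normal to Π is C_2B_3 × C_2A_1 = (0, -75, -45).
Using C_2: Π has equation -75y - 45z = 435.
Substitute r = (13, -15, -2) + t(-1, 2, 1) into the plane: 1215 + (-195)t = 435, so t = 4.
Intersection: (13, -15, -2) + 4·(-1, 2, 1) = (9, -7, 2).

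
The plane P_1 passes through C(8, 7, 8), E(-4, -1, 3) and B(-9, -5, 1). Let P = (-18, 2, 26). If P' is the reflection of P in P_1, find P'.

CE = (-12, -8, -5), CB = (-17, -12, -7); a normal to P_1 is CE × CB = (-4, 1, 8).
Using C: P_1 has equation -4x + y + 8z = 39.
λ = (n·P − d)/|n|² = (282 − 39)/81 = 3.
Reflection = P − 2λn = (-18, 2, 26) − 6·(-4, 1, 8) = (6, -4, -22).

(6, -4, -22)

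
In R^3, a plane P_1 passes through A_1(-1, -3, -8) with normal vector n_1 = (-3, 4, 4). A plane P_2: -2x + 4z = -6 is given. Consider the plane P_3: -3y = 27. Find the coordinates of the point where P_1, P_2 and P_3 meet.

(-1, -9, -2)

P_1: n_1·r = n_1·A_1 gives -3x + 4y + 4z = -41.
Solving the 3×3 linear system -3x + 4y + 4z = -41, -2x + 4z = -6, -3y = 27 (e.g. by elimination or Cramer's rule, determinant = -12) gives (-1, -9, -2).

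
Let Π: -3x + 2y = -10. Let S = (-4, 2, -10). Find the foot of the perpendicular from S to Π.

Foot = S − λn with λ = (n·S − d)/|n|² = (16 − (-10))/13 = 2.
Foot = (-4, 2, -10) − 2·(-3, 2, 0) = (2, -2, -10).

(2, -2, -10)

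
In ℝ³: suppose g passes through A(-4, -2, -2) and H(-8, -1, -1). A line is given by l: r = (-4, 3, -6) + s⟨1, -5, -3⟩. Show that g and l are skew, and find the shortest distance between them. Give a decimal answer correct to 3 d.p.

A direction vector for g is H − A = (-4, 1, 1).
Common perpendicular direction n = (-4, 1, 1) × (1, -5, -3) = (2, -11, 19).
With w = (-4, 3, -6) − (-4, -2, -2) = (0, 5, -4), w · n = -131.
Since n ≠ 0 the lines are not parallel, and w · n = -131 ≠ 0 so they do not intersect; hence they are skew.
Distance = |w · n| / |n| = |-131| / √486 ≈ 5.942.

5.942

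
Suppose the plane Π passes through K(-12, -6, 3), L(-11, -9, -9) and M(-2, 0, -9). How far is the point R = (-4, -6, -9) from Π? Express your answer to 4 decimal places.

2.7530

KL = (1, -3, -12), KM = (10, 6, -12); a normal to Π is KL × KM = (108, -108, 36).
Using K: Π has equation 108x - 108y + 36z = -540.
n·R − d = (108)·(-4) + (-108)·(-6) + (36)·(-9) − (-540) = 432; |n| = √24624.
Distance = |432| / √24624 = 432/√24624 ≈ 2.7530.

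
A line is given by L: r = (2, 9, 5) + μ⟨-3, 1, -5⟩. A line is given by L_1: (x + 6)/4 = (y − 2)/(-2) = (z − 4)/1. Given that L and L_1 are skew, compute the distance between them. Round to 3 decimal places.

L_1 has direction (4, -2, 1) through (-6, 2, 4).
Common perpendicular direction n = (-3, 1, -5) × (4, -2, 1) = (-9, -17, 2).
With w = (-6, 2, 4) − (2, 9, 5) = (-8, -7, -1), w · n = 189.
Distance = |w · n| / |n| = |189| / √374 ≈ 9.773.

9.773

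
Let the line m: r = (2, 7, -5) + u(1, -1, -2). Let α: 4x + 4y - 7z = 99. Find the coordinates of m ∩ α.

(4, 5, -9)

Substitute r = (2, 7, -5) + t(1, -1, -2) into the plane: 71 + 14t = 99, so t = 2.
Intersection: (2, 7, -5) + 2·(1, -1, -2) = (4, 5, -9).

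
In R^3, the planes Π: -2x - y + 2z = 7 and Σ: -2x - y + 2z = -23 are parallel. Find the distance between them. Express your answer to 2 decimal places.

10.00

Same normal n = (-2, -1, 2) with |n| = √9; distance = |7 − (-23)| / |n| = 30/√9 ≈ 10.00.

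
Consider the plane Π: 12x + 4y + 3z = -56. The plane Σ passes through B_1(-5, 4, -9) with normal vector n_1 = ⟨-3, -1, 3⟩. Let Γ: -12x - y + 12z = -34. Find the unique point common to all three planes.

(-6, 10, -8)

Σ: n_1·r = n_1·B_1 gives -3x - y + 3z = -16.
Solving the 3×3 linear system 12x + 4y + 3z = -56, -3x - y + 3z = -16, -12x - y + 12z = -34 (e.g. by elimination or Cramer's rule, determinant = -135) gives (-6, 10, -8).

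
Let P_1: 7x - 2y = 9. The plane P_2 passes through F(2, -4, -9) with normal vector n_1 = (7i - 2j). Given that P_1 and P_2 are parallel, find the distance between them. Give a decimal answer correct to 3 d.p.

P_2: n_1·r = n_1·F gives 7x - 2y = 22.
Same normal n = (7, -2, 0) with |n| = √53; distance = |9 − 22| / |n| = 13/√53 ≈ 1.786.

1.786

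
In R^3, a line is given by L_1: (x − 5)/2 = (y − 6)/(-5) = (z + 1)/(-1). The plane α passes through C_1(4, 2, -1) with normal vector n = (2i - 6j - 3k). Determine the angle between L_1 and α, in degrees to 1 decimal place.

74.8

L_1 has direction (2, -5, -1) through (5, 6, -1).
α: n·r = n·C_1 gives 2x - 6y - 3z = -1.
sin θ = |n·v| / (|n||v|) = |37| / (√49 · √30) = 0.96503.
θ ≈ 74.8°.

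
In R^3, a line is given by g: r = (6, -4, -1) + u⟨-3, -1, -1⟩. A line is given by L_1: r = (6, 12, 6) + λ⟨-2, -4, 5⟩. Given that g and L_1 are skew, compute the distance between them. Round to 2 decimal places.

15.78

Common perpendicular direction n = (-3, -1, -1) × (-2, -4, 5) = (-9, 17, 10).
With w = (6, 12, 6) − (6, -4, -1) = (0, 16, 7), w · n = 342.
Distance = |w · n| / |n| = |342| / √470 ≈ 15.78.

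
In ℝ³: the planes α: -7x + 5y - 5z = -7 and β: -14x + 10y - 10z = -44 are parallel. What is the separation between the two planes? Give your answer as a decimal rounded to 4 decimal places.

Rescale β by 1/2: -7x + 5y - 5z = -22. Then distance = |-7 − (-22)| / √99 ≈ 1.5076.

1.5076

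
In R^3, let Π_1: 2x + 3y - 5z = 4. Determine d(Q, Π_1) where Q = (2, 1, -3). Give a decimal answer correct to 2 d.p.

n·Q − d = (2)·(2) + (3)·(1) + (-5)·(-3) − 4 = 18; |n| = √38.
Distance = |18| / √38 = 18/√38 ≈ 2.92.

2.92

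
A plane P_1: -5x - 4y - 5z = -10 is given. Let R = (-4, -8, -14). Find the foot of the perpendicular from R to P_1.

Foot = R − λn with λ = (n·R − d)/|n|² = (122 − (-10))/66 = 2.
Foot = (-4, -8, -14) − 2·(-5, -4, -5) = (6, 0, -4).

(6, 0, -4)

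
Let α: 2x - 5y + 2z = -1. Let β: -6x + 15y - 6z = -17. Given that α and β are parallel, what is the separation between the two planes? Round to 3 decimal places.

1.161

Rescale β by 1/(-3): 2x - 5y + 2z = 17/3. Then distance = |-1 − (17/3)| / √33 ≈ 1.161.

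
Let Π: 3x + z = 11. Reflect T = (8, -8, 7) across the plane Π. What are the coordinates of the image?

λ = (n·T − d)/|n|² = (31 − 11)/10 = 2.
Reflection = T − 2λn = (8, -8, 7) − 4·(3, 0, 1) = (-4, -8, 3).

(-4, -8, 3)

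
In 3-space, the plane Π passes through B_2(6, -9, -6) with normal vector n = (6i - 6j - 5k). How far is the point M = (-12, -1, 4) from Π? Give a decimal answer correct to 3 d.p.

Π: n·r = n·B_2 gives 6x - 6y - 5z = 120.
n·M − d = (6)·(-12) + (-6)·(-1) + (-5)·(4) − 120 = -206; |n| = √97.
Distance = |-206| / √97 = 206/√97 ≈ 20.916.

20.916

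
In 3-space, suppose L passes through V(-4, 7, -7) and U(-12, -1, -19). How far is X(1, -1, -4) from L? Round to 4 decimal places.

A direction vector for L is U − V = (-8, -8, -12).
Taking (-4, 7, -7) on L with direction v = (-8, -8, -12): w = X − (-4, 7, -7) = (5, -8, 3), and w × v = (120, 36, -104).
Distance = |w × v| / |v| = √26512 / √272 ≈ 9.8727.

9.8727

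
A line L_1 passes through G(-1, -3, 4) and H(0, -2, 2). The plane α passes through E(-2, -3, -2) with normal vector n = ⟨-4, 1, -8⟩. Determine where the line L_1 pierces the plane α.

(3, 1, -4)

A direction vector for L_1 is H − G = (1, 1, -2).
α: n·r = n·E gives -4x + y - 8z = 21.
Substitute r = (-1, -3, 4) + t(1, 1, -2) into the plane: -31 + 13t = 21, so t = 4.
Intersection: (-1, -3, 4) + 4·(1, 1, -2) = (3, 1, -4).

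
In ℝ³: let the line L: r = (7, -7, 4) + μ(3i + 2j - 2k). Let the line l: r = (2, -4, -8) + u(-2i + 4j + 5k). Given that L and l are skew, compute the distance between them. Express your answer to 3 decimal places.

Common perpendicular direction n = (3, 2, -2) × (-2, 4, 5) = (18, -11, 16).
With w = (2, -4, -8) − (7, -7, 4) = (-5, 3, -12), w · n = -315.
Distance = |w · n| / |n| = |-315| / √701 ≈ 11.897.

11.897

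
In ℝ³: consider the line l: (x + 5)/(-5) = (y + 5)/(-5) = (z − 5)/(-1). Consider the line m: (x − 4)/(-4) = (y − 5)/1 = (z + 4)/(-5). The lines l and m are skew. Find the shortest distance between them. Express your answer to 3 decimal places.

l has direction (-5, -5, -1) through (-5, -5, 5).
m has direction (-4, 1, -5) through (4, 5, -4).
Common perpendicular direction n = (-5, -5, -1) × (-4, 1, -5) = (26, -21, -25).
With w = (4, 5, -4) − (-5, -5, 5) = (9, 10, -9), w · n = 249.
Distance = |w · n| / |n| = |249| / √1742 ≈ 5.966.

5.966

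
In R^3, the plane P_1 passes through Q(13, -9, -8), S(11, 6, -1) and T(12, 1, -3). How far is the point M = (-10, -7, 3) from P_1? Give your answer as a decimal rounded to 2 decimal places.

21.35

QS = (-2, 15, 7), QT = (-1, 10, 5); a normal to P_1 is QS × QT = (5, 3, -5).
Using Q: P_1 has equation 5x + 3y - 5z = 78.
n·M − d = (5)·(-10) + (3)·(-7) + (-5)·(3) − 78 = -164; |n| = √59.
Distance = |-164| / √59 = 164/√59 ≈ 21.35.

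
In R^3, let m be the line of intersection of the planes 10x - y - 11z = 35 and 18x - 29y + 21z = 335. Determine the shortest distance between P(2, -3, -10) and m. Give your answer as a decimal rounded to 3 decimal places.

Direction of m: (10, -1, -11) × (18, -29, 21) = (-340, -408, -272).
A point on m: solving the two plane equations with x = 5 gives (5, -7, 2).
Taking (5, -7, 2) on m with direction v = (-340, -408, -272): w = P − (5, -7, 2) = (-3, 4, -12), and w × v = (-5984, 3264, 2584).
Distance = |w × v| / |v| = √53139008 / √356048 ≈ 12.217.

12.217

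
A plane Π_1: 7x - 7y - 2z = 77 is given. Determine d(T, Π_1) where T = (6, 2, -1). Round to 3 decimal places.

n·T − d = (7)·(6) + (-7)·(2) + (-2)·(-1) − 77 = -47; |n| = √102.
Distance = |-47| / √102 = 47/√102 ≈ 4.654.

4.654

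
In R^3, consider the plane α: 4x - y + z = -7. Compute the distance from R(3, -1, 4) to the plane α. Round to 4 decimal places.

5.6569

n·R − d = (4)·(3) + (-1)·(-1) + (1)·(4) − (-7) = 24; |n| = √18.
Distance = |24| / √18 = 24/√18 ≈ 5.6569.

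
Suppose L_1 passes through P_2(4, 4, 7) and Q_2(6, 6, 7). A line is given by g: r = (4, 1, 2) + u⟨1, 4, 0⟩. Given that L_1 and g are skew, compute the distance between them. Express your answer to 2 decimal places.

A direction vector for L_1 is Q_2 − P_2 = (2, 2, 0).
Common perpendicular direction n = (2, 2, 0) × (1, 4, 0) = (0, 0, 6).
With w = (4, 1, 2) − (4, 4, 7) = (0, -3, -5), w · n = -30.
Distance = |w · n| / |n| = |-30| / √36 ≈ 5.00.

5.00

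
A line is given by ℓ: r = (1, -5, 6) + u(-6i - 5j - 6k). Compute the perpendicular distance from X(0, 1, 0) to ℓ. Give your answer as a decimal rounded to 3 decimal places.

8.457

Taking (1, -5, 6) on ℓ with direction v = (-6, -5, -6): w = X − (1, -5, 6) = (-1, 6, -6), and w × v = (-66, 30, 41).
Distance = |w × v| / |v| = √6937 / √97 ≈ 8.457.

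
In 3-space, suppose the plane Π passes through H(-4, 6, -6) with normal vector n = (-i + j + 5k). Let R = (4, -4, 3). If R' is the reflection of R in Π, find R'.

Π: n·r = n·H gives -x + y + 5z = -20.
λ = (n·R − d)/|n|² = (7 − (-20))/27 = 1.
Reflection = R − 2λn = (4, -4, 3) − 2·(-1, 1, 5) = (6, -6, -7).

(6, -6, -7)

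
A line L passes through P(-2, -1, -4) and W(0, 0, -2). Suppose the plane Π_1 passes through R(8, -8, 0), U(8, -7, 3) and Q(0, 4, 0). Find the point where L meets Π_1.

(2, 1, 0)

A direction vector for L is W − P = (2, 1, 2).
RU = (0, 1, 3), RQ = (-8, 12, 0); a normal to Π_1 is RU × RQ = (-36, -24, 8).
Using R: Π_1 has equation -36x - 24y + 8z = -96.
Substitute r = (-2, -1, -4) + t(2, 1, 2) into the plane: 64 + (-80)t = -96, so t = 2.
Intersection: (-2, -1, -4) + 2·(2, 1, 2) = (2, 1, 0).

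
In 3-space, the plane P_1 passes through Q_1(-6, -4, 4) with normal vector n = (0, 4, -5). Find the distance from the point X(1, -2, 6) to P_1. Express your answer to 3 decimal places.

P_1: n·r = n·Q_1 gives 4y - 5z = -36.
n·X − d = (0)·(1) + (4)·(-2) + (-5)·(6) − (-36) = -2; |n| = √41.
Distance = |-2| / √41 = 2/√41 ≈ 0.312.

0.312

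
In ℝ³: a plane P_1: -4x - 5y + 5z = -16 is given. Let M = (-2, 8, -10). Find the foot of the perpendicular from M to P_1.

(-6, 3, -5)

Foot = M − λn with λ = (n·M − d)/|n|² = (-82 − (-16))/66 = -1.
Foot = (-2, 8, -10) − (-1)·(-4, -5, 5) = (-6, 3, -5).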